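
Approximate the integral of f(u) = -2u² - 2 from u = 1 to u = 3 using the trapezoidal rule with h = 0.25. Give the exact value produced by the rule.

-21.375

h = (3 − 1)/8 = 0.25.
Nodes u₀,…,u₈ = 1, 1.25, 1.5, 1.75, 2, 2.25, 2.5, 2.75, 3.
f(u) = -2u² - 2: f₀=-4, f₁=-5.125, f₂=-6.5, f₃=-8.125, f₄=-10, f₅=-12.125, f₆=-14.5, f₇=-17.125, f₈=-20.
(h/2)·[f₀ + 2f₁ + 2f₂ + 2f₃ + 2f₄ + 2f₅ + 2f₆ + 2f₇ + f₈] = 0.125·(-171) = -21.375.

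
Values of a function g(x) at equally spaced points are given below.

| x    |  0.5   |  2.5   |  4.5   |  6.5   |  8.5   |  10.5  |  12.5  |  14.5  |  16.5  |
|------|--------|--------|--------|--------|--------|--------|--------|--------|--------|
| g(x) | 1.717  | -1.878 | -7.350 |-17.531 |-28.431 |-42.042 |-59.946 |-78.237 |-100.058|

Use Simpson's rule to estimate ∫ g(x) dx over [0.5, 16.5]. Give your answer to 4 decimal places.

-565.6980

h = 2, n = 8.
(h/3)·[y₀ + 4y₁ + 2y₂ + 4y₃ + 2y₄ + 4y₅ + 2y₆ + 4y₇ + y₈] = 0.666667·(-848.547) = -565.6980.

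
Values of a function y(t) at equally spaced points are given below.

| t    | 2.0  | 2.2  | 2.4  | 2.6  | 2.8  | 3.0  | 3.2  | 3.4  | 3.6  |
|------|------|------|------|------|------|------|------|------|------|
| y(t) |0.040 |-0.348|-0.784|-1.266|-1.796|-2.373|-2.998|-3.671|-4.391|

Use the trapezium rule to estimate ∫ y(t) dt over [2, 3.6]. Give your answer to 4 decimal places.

-3.0823

h = 0.2, n = 8.
(h/2)·[y₀ + 2y₁ + 2y₂ + 2y₃ + 2y₄ + 2y₅ + 2y₆ + 2y₇ + y₈] = 0.1·(-30.823) = -3.0823.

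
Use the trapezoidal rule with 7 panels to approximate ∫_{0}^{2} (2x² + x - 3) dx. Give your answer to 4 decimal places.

1.3878

h = (2 − 0)/7 = 0.285714.
Nodes x₀,…,x₇ = 0, 0.285714, 0.571429, 0.857143, 1.142857, 1.428571, 1.714286, 2.
f(x) = 2x² + x - 3: f₀=-3, f₁=-2.551020, f₂=-1.775510, f₃=-0.673469, f₄=0.755102, f₅=2.510204, f₆=4.591837, f₇=7.
(h/2)·[f₀ + 2f₁ + 2f₂ + 2f₃ + 2f₄ + 2f₅ + 2f₆ + f₇] = 0.142857·(9.714286) = 1.3878.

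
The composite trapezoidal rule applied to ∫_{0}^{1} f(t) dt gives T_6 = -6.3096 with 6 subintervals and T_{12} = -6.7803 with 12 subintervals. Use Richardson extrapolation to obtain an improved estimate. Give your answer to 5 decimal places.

R = (4·T_{12} − T_6) / 3 = (4·(-6.7803) − (-6.3096))/3 = (-20.8116)/3 = -6.93720.

-6.93720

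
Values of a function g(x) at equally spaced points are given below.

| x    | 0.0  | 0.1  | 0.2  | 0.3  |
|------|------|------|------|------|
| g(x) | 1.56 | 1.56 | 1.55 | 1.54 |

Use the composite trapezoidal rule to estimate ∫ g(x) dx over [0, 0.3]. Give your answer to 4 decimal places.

0.4660

h = 0.1, n = 3.
(h/2)·[y₀ + 2y₁ + 2y₂ + y₃] = 0.05·(9.32) = 0.4660.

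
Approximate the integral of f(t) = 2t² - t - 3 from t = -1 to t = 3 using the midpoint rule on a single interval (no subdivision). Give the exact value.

-8

M = (b−a)·f(1) = 4·(-2) = -8.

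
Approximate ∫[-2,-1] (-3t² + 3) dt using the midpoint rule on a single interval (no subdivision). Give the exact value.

-3.75

M = (b−a)·f(-1.5) = 1·(-3.75) = -3.75.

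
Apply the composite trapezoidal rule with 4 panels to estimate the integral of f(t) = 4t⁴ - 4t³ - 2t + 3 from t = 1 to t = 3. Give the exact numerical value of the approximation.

h = (3 − 1)/4 = 0.5.
Nodes t₀,…,t₄ = 1, 1.5, 2, 2.5, 3.
f(t) = 4t⁴ - 4t³ - 2t + 3: f₀=1, f₁=6.75, f₂=31, f₃=91.75, f₄=213.
(h/2)·[f₀ + 2f₁ + 2f₂ + 2f₃ + f₄] = 0.25·(473) = 118.25.

118.25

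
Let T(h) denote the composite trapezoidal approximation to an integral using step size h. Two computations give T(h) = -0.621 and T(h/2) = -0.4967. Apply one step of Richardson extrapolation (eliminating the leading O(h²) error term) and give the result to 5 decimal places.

-0.45527

R = (4·T(h/2) − T(h)) / 3 = (4·(-0.4967) − (-0.621))/3 = (-1.3658)/3 = -0.45527.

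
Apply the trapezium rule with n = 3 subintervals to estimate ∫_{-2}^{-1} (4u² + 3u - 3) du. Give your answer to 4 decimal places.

h = (-1 − (-2))/3 = 0.333333.
Nodes u₀,…,u₃ = -2, -1.666667, -1.333333, -1.
f(u) = 4u² + 3u - 3: f₀=7, f₁=3.111111, f₂=0.111111, f₃=-2.
(h/2)·[f₀ + 2f₁ + 2f₂ + f₃] = 0.166667·(11.444444) = 1.9074.

1.9074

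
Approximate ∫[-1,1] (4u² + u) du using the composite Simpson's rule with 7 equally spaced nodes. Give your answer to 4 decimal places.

2.6667

h = (1 − (-1))/6 = 0.333333.
Nodes u₀,…,u₆ = -1, -0.666667, -0.333333, 0, 0.333333, 0.666667, 1.
f(u) = 4u² + u: f₀=3, f₁=1.111111, f₂=0.111111, f₃=0, f₄=0.777778, f₅=2.444444, f₆=5.
(h/3)·[f₀ + 4f₁ + 2f₂ + 4f₃ + 2f₄ + 4f₅ + f₆] = 0.111111·(24) = 2.6667.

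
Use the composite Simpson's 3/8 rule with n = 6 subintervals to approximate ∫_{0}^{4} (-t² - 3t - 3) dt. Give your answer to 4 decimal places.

h = (4 − 0)/6 = 0.666667.
Nodes t₀,…,t₆ = 0, 0.666667, 1.333333, 2, 2.666667, 3.333333, 4.
f(t) = -t² - 3t - 3: f₀=-3, f₁=-5.444444, f₂=-8.777778, f₃=-13, f₄=-18.111111, f₅=-24.111111, f₆=-31.
(3h/8)·[f₀ + 3f₁ + 3f₂ + 2f₃ + 3f₄ + 3f₅ + f₆] = 0.25·(-229.333333) = -57.3333.

-57.3333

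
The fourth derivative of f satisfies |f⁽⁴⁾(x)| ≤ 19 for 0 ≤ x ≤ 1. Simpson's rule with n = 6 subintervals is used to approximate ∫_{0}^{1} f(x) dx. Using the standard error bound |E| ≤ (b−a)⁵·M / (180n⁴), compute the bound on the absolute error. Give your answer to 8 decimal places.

|E| ≤ (1)⁵·19 / (180·6⁴) = 19/233280 = 0.00008145.

0.00008145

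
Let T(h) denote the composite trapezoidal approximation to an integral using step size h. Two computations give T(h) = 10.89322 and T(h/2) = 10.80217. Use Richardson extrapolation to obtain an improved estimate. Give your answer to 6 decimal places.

R = (4·T(h/2) − T(h)) / 3 = (4·10.80217 − 10.89322)/3 = (32.31546)/3 = 10.771820.

10.771820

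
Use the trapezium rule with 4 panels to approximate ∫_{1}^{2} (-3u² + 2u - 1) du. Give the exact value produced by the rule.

h = (2 − 1)/4 = 0.25.
Nodes u₀,…,u₄ = 1, 1.25, 1.5, 1.75, 2.
f(u) = -3u² + 2u - 1: f₀=-2, f₁=-3.1875, f₂=-4.75, f₃=-6.6875, f₄=-9.
(h/2)·[f₀ + 2f₁ + 2f₂ + 2f₃ + f₄] = 0.125·(-40.25) = -5.03125.

-5.03125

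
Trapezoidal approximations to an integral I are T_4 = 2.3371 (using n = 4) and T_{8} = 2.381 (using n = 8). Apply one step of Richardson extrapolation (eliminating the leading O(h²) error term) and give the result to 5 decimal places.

R = (4·T_{8} − T_4) / 3 = (4·2.381 − 2.3371)/3 = (7.1869)/3 = 2.39563.

2.39563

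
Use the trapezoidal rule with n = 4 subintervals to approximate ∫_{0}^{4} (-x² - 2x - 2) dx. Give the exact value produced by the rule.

-46

h = (4 − 0)/4 = 1.
Nodes x₀,…,x₄ = 0, 1, 2, 3, 4.
f(x) = -x² - 2x - 2: f₀=-2, f₁=-5, f₂=-10, f₃=-17, f₄=-26.
(h/2)·[f₀ + 2f₁ + 2f₂ + 2f₃ + f₄] = 0.5·(-92) = -46.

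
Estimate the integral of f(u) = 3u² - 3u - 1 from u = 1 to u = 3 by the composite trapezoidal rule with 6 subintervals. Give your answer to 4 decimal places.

h = (3 − 1)/6 = 0.333333.
Nodes u₀,…,u₆ = 1, 1.333333, 1.666667, 2, 2.333333, 2.666667, 3.
f(u) = 3u² - 3u - 1: f₀=-1, f₁=0.333333, f₂=2.333333, f₃=5, f₄=8.333333, f₅=12.333333, f₆=17.
(h/2)·[f₀ + 2f₁ + 2f₂ + 2f₃ + 2f₄ + 2f₅ + f₆] = 0.166667·(72.666667) = 12.1111.

12.1111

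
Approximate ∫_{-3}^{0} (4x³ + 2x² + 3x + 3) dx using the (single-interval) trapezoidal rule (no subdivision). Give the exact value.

T = (b−a)/2 · [f(-3) + f(0)] = 1.5·[(-96) + 3] = -139.5.

-139.5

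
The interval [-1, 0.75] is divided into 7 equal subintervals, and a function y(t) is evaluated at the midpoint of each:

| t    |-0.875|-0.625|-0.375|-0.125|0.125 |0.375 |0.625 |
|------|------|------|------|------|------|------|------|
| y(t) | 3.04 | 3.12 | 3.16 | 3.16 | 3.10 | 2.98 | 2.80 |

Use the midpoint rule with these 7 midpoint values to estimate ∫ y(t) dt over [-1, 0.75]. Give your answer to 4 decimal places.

h = 0.25, n = 7.
h·[y(m₁) + y(m₂) + y(m₃) + y(m₄) + y(m₅) + y(m₆) + y(m₇)] = 0.25·(21.36) = 5.3400.

5.3400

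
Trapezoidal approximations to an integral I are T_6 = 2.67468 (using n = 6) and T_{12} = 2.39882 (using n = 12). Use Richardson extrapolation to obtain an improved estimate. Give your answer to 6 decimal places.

2.306867

R = (4·T_{12} − T_6) / 3 = (4·2.39882 − 2.67468)/3 = (6.92060)/3 = 2.306867.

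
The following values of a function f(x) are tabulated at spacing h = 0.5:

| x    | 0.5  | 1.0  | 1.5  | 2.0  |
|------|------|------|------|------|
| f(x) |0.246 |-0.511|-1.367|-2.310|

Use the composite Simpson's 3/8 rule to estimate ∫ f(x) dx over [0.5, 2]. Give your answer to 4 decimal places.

-1.4434

h = 0.5, n = 3.
(3h/8)·[y₀ + 3y₁ + 3y₂ + y₃] = 0.1875·(-7.698) = -1.4434.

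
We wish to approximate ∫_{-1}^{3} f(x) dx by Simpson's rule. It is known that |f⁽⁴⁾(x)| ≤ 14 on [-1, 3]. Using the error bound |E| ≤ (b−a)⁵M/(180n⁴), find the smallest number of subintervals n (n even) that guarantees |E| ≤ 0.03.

Need 14336/(180n⁴) ≤ 0.03.
n⁴ ≥ 14336/(180·0.03) = 2654.81 ⇒ n ≥ 7.1781, so the smallest even n is 8. (n must be even for Simpson's rule.)

8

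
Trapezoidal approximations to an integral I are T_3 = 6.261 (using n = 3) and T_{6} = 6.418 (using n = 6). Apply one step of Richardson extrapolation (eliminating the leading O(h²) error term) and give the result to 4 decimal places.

6.4703

R = (4·T_{6} − T_3) / 3 = (4·6.418 − 6.261)/3 = (19.411)/3 = 6.4703.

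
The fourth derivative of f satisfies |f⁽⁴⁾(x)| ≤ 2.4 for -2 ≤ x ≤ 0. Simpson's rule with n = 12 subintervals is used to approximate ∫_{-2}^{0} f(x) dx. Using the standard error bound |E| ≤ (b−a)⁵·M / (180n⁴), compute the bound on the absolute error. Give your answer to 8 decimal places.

0.00002058

|E| ≤ (2)⁵·2.4 / (180·12⁴) = 76.8/3732480 = 0.00002058.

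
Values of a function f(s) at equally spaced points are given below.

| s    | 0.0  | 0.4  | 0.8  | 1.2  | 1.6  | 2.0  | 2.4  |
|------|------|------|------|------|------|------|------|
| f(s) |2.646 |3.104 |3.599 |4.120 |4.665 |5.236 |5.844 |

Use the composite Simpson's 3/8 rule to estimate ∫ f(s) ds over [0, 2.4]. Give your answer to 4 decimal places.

9.9813

h = 0.4, n = 6.
(3h/8)·[y₀ + 3y₁ + 3y₂ + 2y₃ + 3y₄ + 3y₅ + y₆] = 0.15·(66.542) = 9.9813.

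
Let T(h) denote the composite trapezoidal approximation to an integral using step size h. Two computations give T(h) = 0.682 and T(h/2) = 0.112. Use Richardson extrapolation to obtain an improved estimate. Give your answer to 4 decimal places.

-0.0780

R = (4·T(h/2) − T(h)) / 3 = (4·0.112 − 0.682)/3 = (-0.234)/3 = -0.0780.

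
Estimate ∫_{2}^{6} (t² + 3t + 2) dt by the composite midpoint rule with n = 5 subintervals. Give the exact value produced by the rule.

125.12

h = (6 − 2)/5 = 0.8.
Midpoints m₁,…,m₅ = 2.4, 3.2, 4, 4.8, 5.6.
f(m₁)=14.96, f(m₂)=21.84, f(m₃)=30, f(m₄)=39.44, f(m₅)=50.16.
h·[f(m₁) + f(m₂) + f(m₃) + f(m₄) + f(m₅)] = 0.8·(156.4) = 125.12.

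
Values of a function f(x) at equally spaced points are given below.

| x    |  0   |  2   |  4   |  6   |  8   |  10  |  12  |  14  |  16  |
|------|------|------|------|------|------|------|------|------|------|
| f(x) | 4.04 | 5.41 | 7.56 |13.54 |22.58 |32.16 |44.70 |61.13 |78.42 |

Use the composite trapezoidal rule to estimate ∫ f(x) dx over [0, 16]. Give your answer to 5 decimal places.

456.62000

h = 2, n = 8.
(h/2)·[y₀ + 2y₁ + 2y₂ + 2y₃ + 2y₄ + 2y₅ + 2y₆ + 2y₇ + y₈] = 1·(456.62) = 456.62000.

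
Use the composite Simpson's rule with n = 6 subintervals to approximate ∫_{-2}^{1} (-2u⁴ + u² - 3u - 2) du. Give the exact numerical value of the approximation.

h = (1 − (-2))/6 = 0.5.
Nodes u₀,…,u₆ = -2, -1.5, -1, -0.5, 0, 0.5, 1.
f(u) = -2u⁴ + u² - 3u - 2: f₀=-24, f₁=-5.375, f₂=0, f₃=-0.375, f₄=-2, f₅=-3.375, f₆=-6.
(h/3)·[f₀ + 4f₁ + 2f₂ + 4f₃ + 2f₄ + 4f₅ + f₆] = 0.166667·(-70.5) = -11.75.

-11.75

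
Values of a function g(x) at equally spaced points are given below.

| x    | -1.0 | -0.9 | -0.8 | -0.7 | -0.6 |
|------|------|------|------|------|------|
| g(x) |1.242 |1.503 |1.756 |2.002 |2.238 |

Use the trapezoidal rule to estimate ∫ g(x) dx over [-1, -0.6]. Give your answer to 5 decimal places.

h = 0.1, n = 4.
(h/2)·[y₀ + 2y₁ + 2y₂ + 2y₃ + y₄] = 0.05·(14.002) = 0.70010.

0.70010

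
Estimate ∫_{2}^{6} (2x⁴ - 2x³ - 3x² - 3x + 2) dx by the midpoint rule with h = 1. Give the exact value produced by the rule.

2149.5

h = (6 − 2)/4 = 1.
Midpoints m₁,…,m₄ = 2.5, 3.5, 4.5, 5.5.
f(m₁)=22.625, f(m₂)=169.125, f(m₃)=565.625, f(m₄)=1392.125.
h·[f(m₁) + f(m₂) + f(m₃) + f(m₄)] = 1·(2149.5) = 2149.5.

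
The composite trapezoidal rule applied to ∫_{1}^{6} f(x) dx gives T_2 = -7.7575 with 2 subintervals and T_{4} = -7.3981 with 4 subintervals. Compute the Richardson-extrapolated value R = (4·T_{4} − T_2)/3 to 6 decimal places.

-7.278300

R = (4·T_{4} − T_2) / 3 = (4·(-7.3981) − (-7.7575))/3 = (-21.8349)/3 = -7.278300.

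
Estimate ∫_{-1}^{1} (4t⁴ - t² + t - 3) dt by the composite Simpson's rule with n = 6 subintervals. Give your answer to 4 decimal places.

-5.0535

h = (1 − (-1))/6 = 0.333333.
Nodes t₀,…,t₆ = -1, -0.666667, -0.333333, 0, 0.333333, 0.666667, 1.
f(t) = 4t⁴ - t² + t - 3: f₀=-1, f₁=-3.320988, f₂=-3.395062, f₃=-3, f₄=-2.728395, f₅=-1.987654, f₆=1.
(h/3)·[f₀ + 4f₁ + 2f₂ + 4f₃ + 2f₄ + 4f₅ + f₆] = 0.111111·(-45.481481) = -5.0535.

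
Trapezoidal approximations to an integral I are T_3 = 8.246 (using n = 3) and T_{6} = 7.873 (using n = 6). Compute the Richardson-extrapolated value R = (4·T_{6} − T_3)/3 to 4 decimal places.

7.7487

R = (4·T_{6} − T_3) / 3 = (4·7.873 − 8.246)/3 = (23.246)/3 = 7.7487.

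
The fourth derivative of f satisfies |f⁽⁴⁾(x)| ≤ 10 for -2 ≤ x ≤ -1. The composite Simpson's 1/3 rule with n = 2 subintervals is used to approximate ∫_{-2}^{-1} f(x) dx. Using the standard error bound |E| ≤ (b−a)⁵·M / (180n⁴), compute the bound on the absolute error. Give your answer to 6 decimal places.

0.003472

|E| ≤ (1)⁵·10 / (180·2⁴) = 10/2880 = 0.003472.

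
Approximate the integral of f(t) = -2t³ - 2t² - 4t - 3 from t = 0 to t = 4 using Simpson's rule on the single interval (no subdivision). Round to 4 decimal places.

S = (b−a)/6 · [f(0) + 4f(2) + f(4)] = 0.666667·[(-3) + 4·(-35) + (-179)] = -214.6667.

-214.6667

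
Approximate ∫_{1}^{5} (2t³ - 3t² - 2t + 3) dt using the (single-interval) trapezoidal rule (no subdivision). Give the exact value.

T = (b−a)/2 · [f(1) + f(5)] = 2·[0 + 168] = 336.

336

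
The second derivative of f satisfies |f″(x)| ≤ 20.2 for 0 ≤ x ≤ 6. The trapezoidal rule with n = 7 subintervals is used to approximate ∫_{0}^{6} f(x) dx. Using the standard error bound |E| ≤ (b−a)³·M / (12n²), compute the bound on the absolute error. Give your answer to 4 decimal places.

|E| ≤ (6)³·20.2 / (12·7²) = 4363.2/588 = 7.4204.

7.4204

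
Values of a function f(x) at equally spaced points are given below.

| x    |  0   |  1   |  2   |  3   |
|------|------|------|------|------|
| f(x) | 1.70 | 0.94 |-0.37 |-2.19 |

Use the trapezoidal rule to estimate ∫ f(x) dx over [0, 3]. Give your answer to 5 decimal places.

h = 1, n = 3.
(h/2)·[y₀ + 2y₁ + 2y₂ + y₃] = 0.5·(0.65) = 0.32500.

0.32500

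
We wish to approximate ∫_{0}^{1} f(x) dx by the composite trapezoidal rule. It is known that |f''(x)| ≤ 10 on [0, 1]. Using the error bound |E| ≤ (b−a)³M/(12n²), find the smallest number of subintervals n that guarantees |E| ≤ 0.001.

29

Need 10/(12n²) ≤ 0.001.
n² ≥ 10/(12·0.001) = 833.333 ⇒ n ≥ 28.8675, so the smallest n is 29.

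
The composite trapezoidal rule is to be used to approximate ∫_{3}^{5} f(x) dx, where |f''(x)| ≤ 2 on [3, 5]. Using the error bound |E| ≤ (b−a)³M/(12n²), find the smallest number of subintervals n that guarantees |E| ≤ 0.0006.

Need 16/(12n²) ≤ 0.0006.
n² ≥ 16/(12·0.0006) = 2222.22 ⇒ n ≥ 47.1405, so the smallest n is 48.

48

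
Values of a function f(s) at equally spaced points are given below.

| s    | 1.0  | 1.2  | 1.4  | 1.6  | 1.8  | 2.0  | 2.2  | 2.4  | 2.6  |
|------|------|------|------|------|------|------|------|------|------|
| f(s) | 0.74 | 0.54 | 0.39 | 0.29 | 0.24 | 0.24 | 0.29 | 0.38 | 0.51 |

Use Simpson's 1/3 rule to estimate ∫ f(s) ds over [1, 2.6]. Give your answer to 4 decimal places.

h = 0.2, n = 8.
(h/3)·[y₀ + 4y₁ + 2y₂ + 4y₃ + 2y₄ + 4y₅ + 2y₆ + 4y₇ + y₈] = 0.066667·(8.89) = 0.5927.

0.5927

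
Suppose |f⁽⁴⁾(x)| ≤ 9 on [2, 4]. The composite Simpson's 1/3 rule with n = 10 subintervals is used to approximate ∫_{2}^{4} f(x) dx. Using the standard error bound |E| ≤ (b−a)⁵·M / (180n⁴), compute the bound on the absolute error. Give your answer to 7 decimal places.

0.0001600

|E| ≤ (2)⁵·9 / (180·10⁴) = 288/1800000 = 0.0001600.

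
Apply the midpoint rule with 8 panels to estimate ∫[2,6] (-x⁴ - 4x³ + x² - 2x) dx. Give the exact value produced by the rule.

h = (6 − 2)/8 = 0.5.
Midpoints m₁,…,m₈ = 2.25, 2.75, 3.25, 3.75, 4.25, 4.75, 5.25, 5.75.
f(m₁)=-70.62890625, f(m₂)=-138.31640625, f(m₃)=-244.81640625, f(m₄)=-402.12890625, f(m₅)=-623.75390625, f(m₆)=-924.69140625, f(m₇)=-1321.44140625, f(m₈)=-1832.00390625.
h·[f(m₁) + f(m₂) + f(m₃) + f(m₄) + f(m₅) + f(m₆) + f(m₇) + f(m₈)] = 0.5·(-5557.78125) = -2778.890625.

-2778.890625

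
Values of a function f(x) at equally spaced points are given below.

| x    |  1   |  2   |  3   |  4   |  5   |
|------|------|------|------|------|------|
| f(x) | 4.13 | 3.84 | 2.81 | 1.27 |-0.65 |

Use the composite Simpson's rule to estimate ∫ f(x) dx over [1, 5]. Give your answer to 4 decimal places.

9.8467

h = 1, n = 4.
(h/3)·[y₀ + 4y₁ + 2y₂ + 4y₃ + y₄] = 0.333333·(29.54) = 9.8467.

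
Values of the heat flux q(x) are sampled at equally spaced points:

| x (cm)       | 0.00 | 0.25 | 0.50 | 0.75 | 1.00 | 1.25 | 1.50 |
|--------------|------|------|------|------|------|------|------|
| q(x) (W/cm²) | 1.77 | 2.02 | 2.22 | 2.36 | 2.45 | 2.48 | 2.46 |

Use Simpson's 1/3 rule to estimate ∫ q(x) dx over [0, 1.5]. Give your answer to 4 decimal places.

h = 0.25, n = 6.
(h/3)·[y₀ + 4y₁ + 2y₂ + 4y₃ + 2y₄ + 4y₅ + y₆] = 0.083333·(41.01) = 3.4175.

3.4175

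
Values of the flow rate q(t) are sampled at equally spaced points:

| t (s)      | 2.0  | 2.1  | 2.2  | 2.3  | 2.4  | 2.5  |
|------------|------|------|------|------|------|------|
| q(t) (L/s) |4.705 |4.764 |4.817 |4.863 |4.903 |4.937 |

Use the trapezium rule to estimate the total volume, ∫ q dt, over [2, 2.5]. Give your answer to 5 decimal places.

2.41680

h = 0.1, n = 5.
(h/2)·[y₀ + 2y₁ + 2y₂ + 2y₃ + 2y₄ + y₅] = 0.05·(48.336) = 2.41680.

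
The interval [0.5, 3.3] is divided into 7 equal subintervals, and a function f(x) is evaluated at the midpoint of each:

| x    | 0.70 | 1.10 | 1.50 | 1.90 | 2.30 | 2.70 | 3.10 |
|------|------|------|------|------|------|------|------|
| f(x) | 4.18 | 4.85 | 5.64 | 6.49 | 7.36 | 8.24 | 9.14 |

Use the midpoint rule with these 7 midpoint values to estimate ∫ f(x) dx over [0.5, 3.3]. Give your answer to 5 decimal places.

h = 0.4, n = 7.
h·[y(m₁) + y(m₂) + y(m₃) + y(m₄) + y(m₅) + y(m₆) + y(m₇)] = 0.4·(45.90) = 18.36000.

18.36000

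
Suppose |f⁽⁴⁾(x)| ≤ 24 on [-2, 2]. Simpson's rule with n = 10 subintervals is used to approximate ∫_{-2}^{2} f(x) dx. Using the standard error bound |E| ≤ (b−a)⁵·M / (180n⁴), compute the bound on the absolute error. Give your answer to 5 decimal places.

|E| ≤ (4)⁵·24 / (180·10⁴) = 24576/1800000 = 0.01365.

0.01365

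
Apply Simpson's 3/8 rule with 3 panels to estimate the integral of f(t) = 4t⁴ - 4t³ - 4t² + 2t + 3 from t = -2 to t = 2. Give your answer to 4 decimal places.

57.0370

h = (2 − (-2))/3 = 1.333333.
Nodes t₀,…,t₃ = -2, -0.666667, 0.666667, 2.
f(t) = 4t⁴ - 4t³ - 4t² + 2t + 3: f₀=79, f₁=1.864198, f₂=2.160494, f₃=23.
(3h/8)·[f₀ + 3f₁ + 3f₂ + f₃] = 0.5·(114.074074) = 57.0370.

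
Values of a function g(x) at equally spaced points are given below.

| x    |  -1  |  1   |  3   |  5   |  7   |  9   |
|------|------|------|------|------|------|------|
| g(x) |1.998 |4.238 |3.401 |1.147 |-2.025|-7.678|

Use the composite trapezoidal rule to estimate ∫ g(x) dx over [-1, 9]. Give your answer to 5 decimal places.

h = 2, n = 5.
(h/2)·[y₀ + 2y₁ + 2y₂ + 2y₃ + 2y₄ + y₅] = 1·(7.842) = 7.84200.

7.84200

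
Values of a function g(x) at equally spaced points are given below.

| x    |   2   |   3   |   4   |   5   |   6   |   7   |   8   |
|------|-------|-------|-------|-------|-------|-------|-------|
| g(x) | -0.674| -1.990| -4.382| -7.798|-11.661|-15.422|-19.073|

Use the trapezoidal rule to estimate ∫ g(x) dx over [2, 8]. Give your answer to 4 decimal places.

-51.1265

h = 1, n = 6.
(h/2)·[y₀ + 2y₁ + 2y₂ + 2y₃ + 2y₄ + 2y₅ + y₆] = 0.5·(-102.253) = -51.1265.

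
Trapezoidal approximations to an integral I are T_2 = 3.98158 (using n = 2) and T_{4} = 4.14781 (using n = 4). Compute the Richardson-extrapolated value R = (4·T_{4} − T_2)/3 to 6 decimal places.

4.203220

R = (4·T_{4} − T_2) / 3 = (4·4.14781 − 3.98158)/3 = (12.60966)/3 = 4.203220.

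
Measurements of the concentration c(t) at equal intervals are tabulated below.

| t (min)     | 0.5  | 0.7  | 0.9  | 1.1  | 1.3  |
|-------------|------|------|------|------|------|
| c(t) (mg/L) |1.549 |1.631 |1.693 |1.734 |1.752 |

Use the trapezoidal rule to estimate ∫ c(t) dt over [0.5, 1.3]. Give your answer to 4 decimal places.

1.3417

h = 0.2, n = 4.
(h/2)·[y₀ + 2y₁ + 2y₂ + 2y₃ + y₄] = 0.1·(13.417) = 1.3417.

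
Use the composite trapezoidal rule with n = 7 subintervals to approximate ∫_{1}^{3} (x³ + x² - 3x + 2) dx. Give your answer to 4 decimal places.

20.8571

h = (3 − 1)/7 = 0.285714.
Nodes x₀,…,x₇ = 1, 1.285714, 1.571429, 1.857143, 2.142857, 2.428571, 2.714286, 3.
f(x) = x³ + x² - 3x + 2: f₀=1, f₁=1.921283, f₂=3.635569, f₃=6.282799, f₄=10.002915, f₅=14.935860, f₆=21.221574, f₇=29.
(h/2)·[f₀ + 2f₁ + 2f₂ + 2f₃ + 2f₄ + 2f₅ + 2f₆ + f₇] = 0.142857·(146) = 20.8571.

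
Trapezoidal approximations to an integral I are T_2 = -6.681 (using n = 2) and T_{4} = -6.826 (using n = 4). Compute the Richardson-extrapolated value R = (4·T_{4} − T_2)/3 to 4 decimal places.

-6.8743

R = (4·T_{4} − T_2) / 3 = (4·(-6.826) − (-6.681))/3 = (-20.623)/3 = -6.8743.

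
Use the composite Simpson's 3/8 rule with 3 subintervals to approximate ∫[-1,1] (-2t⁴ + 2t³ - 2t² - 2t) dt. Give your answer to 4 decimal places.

h = (1 − (-1))/3 = 0.666667.
Nodes t₀,…,t₃ = -1, -0.333333, 0.333333, 1.
f(t) = -2t⁴ + 2t³ - 2t² - 2t: f₀=-4, f₁=0.345679, f₂=-0.839506, f₃=-4.
(3h/8)·[f₀ + 3f₁ + 3f₂ + f₃] = 0.25·(-9.481481) = -2.3704.

-2.3704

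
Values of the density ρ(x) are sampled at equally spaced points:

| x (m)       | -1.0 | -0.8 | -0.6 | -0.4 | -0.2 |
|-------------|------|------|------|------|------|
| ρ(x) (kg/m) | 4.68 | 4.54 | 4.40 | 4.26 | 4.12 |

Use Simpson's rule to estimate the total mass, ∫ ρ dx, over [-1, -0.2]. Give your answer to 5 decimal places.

h = 0.2, n = 4.
(h/3)·[y₀ + 4y₁ + 2y₂ + 4y₃ + y₄] = 0.066667·(52.80) = 3.52000.

3.52000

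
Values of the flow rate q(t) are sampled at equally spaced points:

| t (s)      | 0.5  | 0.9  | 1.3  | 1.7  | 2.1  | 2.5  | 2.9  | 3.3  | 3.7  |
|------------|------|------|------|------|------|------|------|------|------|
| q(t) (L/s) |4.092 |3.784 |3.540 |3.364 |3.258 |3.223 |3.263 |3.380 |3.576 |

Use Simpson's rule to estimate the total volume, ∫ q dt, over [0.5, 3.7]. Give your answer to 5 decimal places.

11.03920

h = 0.4, n = 8.
(h/3)·[y₀ + 4y₁ + 2y₂ + 4y₃ + 2y₄ + 4y₅ + 2y₆ + 4y₇ + y₈] = 0.133333·(82.794) = 11.03920.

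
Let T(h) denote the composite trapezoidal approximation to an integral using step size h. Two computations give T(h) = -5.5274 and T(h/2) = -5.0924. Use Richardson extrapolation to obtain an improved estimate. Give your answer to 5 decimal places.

R = (4·T(h/2) − T(h)) / 3 = (4·(-5.0924) − (-5.5274))/3 = (-14.8422)/3 = -4.94740.

-4.94740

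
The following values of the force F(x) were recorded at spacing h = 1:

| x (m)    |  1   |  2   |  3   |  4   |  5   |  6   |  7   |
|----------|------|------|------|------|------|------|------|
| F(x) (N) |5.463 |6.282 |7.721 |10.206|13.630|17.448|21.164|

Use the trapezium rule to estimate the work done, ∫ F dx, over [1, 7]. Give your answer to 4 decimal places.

h = 1, n = 6.
(h/2)·[y₀ + 2y₁ + 2y₂ + 2y₃ + 2y₄ + 2y₅ + y₆] = 0.5·(137.201) = 68.6005.

68.6005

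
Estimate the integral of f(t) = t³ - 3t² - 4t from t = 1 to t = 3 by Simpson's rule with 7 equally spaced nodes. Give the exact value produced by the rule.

-22

h = (3 − 1)/6 = 0.333333.
Nodes t₀,…,t₆ = 1, 1.333333, 1.666667, 2, 2.333333, 2.666667, 3.
f(t) = t³ - 3t² - 4t: f₀=-6, f₁=-8.296296, f₂=-10.370370, f₃=-12, f₄=-12.962963, f₅=-13.037037, f₆=-12.
(h/3)·[f₀ + 4f₁ + 2f₂ + 4f₃ + 2f₄ + 4f₅ + f₆] = 0.111111·(-198) = -22.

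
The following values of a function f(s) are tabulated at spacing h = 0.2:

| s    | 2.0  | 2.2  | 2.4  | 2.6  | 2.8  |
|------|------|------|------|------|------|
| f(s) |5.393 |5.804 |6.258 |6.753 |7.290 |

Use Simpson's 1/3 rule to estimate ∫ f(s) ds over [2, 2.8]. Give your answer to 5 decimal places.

5.02847

h = 0.2, n = 4.
(h/3)·[y₀ + 4y₁ + 2y₂ + 4y₃ + y₄] = 0.066667·(75.427) = 5.02847.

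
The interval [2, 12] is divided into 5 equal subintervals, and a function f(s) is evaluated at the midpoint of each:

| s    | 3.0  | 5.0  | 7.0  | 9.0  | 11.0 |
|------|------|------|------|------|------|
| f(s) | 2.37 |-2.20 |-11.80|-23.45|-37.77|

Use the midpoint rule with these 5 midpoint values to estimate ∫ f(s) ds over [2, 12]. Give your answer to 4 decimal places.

h = 2, n = 5.
h·[y(m₁) + y(m₂) + y(m₃) + y(m₄) + y(m₅)] = 2·(-72.85) = -145.7000.

-145.7000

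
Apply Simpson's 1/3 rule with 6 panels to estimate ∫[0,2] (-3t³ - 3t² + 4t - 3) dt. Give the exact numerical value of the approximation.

-18

h = (2 − 0)/6 = 0.333333.
Nodes t₀,…,t₆ = 0, 0.333333, 0.666667, 1, 1.333333, 1.666667, 2.
f(t) = -3t³ - 3t² + 4t - 3: f₀=-3, f₁=-2.111111, f₂=-2.555556, f₃=-5, f₄=-10.111111, f₅=-18.555556, f₆=-31.
(h/3)·[f₀ + 4f₁ + 2f₂ + 4f₃ + 2f₄ + 4f₅ + f₆] = 0.111111·(-162) = -18.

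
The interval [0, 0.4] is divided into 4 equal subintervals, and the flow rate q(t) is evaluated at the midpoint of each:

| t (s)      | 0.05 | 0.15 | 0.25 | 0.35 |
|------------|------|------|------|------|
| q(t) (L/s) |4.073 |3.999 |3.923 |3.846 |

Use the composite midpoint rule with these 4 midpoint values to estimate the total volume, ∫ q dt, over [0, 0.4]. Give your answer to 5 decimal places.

1.58410

h = 0.1, n = 4.
h·[y(m₁) + y(m₂) + y(m₃) + y(m₄)] = 0.1·(15.841) = 1.58410.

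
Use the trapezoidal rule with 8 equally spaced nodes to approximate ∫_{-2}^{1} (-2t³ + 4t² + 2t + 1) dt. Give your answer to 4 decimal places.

h = (1 − (-2))/7 = 0.428571.
Nodes t₀,…,t₇ = -2, -1.571429, -1.142857, -0.714286, -0.285714, 0.142857, 0.571429, 1.
f(t) = -2t³ + 4t² + 2t + 1: f₀=29, f₁=15.495627, f₂=6.924198, f₃=2.341108, f₄=0.801749, f₅=1.361516, f₆=3.075802, f₇=5.
(h/2)·[f₀ + 2f₁ + 2f₂ + 2f₃ + 2f₄ + 2f₅ + 2f₆ + f₇] = 0.214286·(94) = 20.1429.

20.1429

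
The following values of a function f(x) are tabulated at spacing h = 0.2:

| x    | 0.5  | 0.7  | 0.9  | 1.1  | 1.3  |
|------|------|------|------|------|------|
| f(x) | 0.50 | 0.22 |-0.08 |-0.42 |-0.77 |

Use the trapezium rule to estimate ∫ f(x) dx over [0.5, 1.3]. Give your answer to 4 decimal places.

-0.0830

h = 0.2, n = 4.
(h/2)·[y₀ + 2y₁ + 2y₂ + 2y₃ + y₄] = 0.1·(-0.83) = -0.0830.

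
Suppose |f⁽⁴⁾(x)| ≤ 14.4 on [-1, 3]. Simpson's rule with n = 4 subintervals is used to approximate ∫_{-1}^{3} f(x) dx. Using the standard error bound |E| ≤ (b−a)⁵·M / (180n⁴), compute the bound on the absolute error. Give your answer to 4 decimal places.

0.3200

|E| ≤ (4)⁵·14.4 / (180·4⁴) = 14745.6/46080 = 0.3200.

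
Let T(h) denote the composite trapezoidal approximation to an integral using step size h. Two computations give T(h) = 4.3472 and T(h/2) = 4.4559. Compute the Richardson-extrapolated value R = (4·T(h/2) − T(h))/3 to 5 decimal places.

4.49213

R = (4·T(h/2) − T(h)) / 3 = (4·4.4559 − 4.3472)/3 = (13.4764)/3 = 4.49213.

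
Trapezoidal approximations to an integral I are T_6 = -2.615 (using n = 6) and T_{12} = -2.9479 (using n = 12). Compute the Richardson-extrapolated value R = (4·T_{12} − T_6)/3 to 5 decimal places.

R = (4·T_{12} − T_6) / 3 = (4·(-2.9479) − (-2.615))/3 = (-9.1766)/3 = -3.05887.

-3.05887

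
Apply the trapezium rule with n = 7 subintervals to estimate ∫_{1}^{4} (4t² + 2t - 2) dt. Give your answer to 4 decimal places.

h = (4 − 1)/7 = 0.428571.
Nodes t₀,…,t₇ = 1, 1.428571, 1.857143, 2.285714, 2.714286, 3.142857, 3.571429, 4.
f(t) = 4t² + 2t - 2: f₀=4, f₁=9.020408, f₂=15.510204, f₃=23.469388, f₄=32.897959, f₅=43.795918, f₆=56.163265, f₇=70.
(h/2)·[f₀ + 2f₁ + 2f₂ + 2f₃ + 2f₄ + 2f₅ + 2f₆ + f₇] = 0.214286·(435.714286) = 93.3673.

93.3673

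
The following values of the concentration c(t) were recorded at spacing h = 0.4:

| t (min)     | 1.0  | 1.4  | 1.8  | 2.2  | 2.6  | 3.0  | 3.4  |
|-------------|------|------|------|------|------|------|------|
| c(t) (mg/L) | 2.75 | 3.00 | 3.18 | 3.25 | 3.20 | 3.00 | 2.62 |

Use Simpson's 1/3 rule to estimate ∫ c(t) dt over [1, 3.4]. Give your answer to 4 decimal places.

h = 0.4, n = 6.
(h/3)·[y₀ + 4y₁ + 2y₂ + 4y₃ + 2y₄ + 4y₅ + y₆] = 0.133333·(55.13) = 7.3507.

7.3507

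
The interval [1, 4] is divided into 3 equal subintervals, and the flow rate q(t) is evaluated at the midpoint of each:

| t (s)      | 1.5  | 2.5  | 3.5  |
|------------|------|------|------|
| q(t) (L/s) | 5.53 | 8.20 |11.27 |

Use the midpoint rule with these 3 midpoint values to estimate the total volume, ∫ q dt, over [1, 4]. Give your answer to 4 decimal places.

25.0000

h = 1, n = 3.
h·[y(m₁) + y(m₂) + y(m₃)] = 1·(25.00) = 25.0000.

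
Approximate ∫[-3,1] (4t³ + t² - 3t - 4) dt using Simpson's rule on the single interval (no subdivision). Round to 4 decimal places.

S = (b−a)/6 · [f(-3) + 4f(-1) + f(1)] = 0.666667·[(-94) + 4·(-4) + (-2)] = -74.6667.

-74.6667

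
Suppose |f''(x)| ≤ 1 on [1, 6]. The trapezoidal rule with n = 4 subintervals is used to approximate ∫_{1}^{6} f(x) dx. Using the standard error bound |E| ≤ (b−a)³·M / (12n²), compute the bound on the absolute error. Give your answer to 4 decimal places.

0.6510

|E| ≤ (5)³·1 / (12·4²) = 125/192 = 0.6510.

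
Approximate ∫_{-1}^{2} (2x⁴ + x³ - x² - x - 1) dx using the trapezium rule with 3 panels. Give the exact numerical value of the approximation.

15.5

h = (2 − (-1))/3 = 1.
Nodes x₀,…,x₃ = -1, 0, 1, 2.
f(x) = 2x⁴ + x³ - x² - x - 1: f₀=0, f₁=-1, f₂=0, f₃=33.
(h/2)·[f₀ + 2f₁ + 2f₂ + f₃] = 0.5·(31) = 15.5.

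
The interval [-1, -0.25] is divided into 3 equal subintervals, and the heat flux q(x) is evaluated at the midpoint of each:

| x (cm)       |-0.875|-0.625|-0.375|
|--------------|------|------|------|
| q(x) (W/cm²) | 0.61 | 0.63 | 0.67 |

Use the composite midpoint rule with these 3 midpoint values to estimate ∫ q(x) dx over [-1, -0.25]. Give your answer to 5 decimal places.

h = 0.25, n = 3.
h·[y(m₁) + y(m₂) + y(m₃)] = 0.25·(1.91) = 0.47750.

0.47750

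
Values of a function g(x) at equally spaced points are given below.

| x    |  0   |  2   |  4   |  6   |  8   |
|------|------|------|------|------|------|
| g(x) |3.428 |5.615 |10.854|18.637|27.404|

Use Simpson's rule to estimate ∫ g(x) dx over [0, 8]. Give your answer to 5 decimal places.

h = 2, n = 4.
(h/3)·[y₀ + 4y₁ + 2y₂ + 4y₃ + y₄] = 0.666667·(149.548) = 99.69867.

99.69867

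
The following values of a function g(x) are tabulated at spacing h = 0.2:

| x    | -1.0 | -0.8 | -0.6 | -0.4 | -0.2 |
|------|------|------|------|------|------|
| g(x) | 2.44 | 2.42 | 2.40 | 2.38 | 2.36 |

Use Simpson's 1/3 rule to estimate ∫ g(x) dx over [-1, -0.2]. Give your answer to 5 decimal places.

1.92000

h = 0.2, n = 4.
(h/3)·[y₀ + 4y₁ + 2y₂ + 4y₃ + y₄] = 0.066667·(28.80) = 1.92000.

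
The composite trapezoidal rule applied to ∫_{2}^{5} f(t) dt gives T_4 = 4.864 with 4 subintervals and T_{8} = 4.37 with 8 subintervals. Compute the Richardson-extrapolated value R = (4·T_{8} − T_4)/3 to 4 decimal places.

4.2053

R = (4·T_{8} − T_4) / 3 = (4·4.37 − 4.864)/3 = (12.616)/3 = 4.2053.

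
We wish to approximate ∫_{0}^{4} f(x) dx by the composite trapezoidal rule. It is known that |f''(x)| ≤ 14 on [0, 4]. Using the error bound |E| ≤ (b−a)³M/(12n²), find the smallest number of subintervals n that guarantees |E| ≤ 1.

9

Need 896/(12n²) ≤ 1.
n² ≥ 896/(12·1) = 74.6667 ⇒ n ≥ 8.6410, so the smallest n is 9.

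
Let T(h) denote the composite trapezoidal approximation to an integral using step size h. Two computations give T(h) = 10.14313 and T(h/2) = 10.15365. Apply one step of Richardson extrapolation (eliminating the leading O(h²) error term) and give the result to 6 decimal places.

10.157157

R = (4·T(h/2) − T(h)) / 3 = (4·10.15365 − 10.14313)/3 = (30.47147)/3 = 10.157157.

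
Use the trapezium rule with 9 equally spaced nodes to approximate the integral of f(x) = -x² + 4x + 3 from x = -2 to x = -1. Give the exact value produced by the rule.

-5.3359375

h = (-1 − (-2))/8 = 0.125.
Nodes x₀,…,x₈ = -2, -1.875, -1.75, -1.625, -1.5, -1.375, -1.25, -1.125, -1.
f(x) = -x² + 4x + 3: f₀=-9, f₁=-8.015625, f₂=-7.0625, f₃=-6.140625, f₄=-5.25, f₅=-4.390625, f₆=-3.5625, f₇=-2.765625, f₈=-2.
(h/2)·[f₀ + 2f₁ + 2f₂ + 2f₃ + 2f₄ + 2f₅ + 2f₆ + 2f₇ + f₈] = 0.0625·(-85.375) = -5.3359375.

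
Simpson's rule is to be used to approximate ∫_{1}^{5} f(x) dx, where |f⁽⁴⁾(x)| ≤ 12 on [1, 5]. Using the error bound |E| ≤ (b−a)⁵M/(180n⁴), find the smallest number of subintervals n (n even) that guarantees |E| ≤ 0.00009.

Need 12288/(180n⁴) ≤ 0.00009.
n⁴ ≥ 12288/(180·0.00009) = 758519 ⇒ n ≥ 29.5115, so the smallest even n is 30. (n must be even for Simpson's rule.)

30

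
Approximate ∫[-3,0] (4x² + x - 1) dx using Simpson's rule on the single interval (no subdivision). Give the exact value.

S = (b−a)/6 · [f(-3) + 4f(-1.5) + f(0)] = 0.5·[32 + 4·6.5 + (-1)] = 28.5.

28.5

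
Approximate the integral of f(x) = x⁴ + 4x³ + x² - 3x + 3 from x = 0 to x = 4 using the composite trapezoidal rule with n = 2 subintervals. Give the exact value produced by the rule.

620

h = (4 − 0)/2 = 2.
Nodes x₀,…,x₂ = 0, 2, 4.
f(x) = x⁴ + 4x³ + x² - 3x + 3: f₀=3, f₁=49, f₂=519.
(h/2)·[f₀ + 2f₁ + f₂] = 1·(620) = 620.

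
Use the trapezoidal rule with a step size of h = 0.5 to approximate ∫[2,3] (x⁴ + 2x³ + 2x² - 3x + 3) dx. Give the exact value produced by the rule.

h = (3 − 2)/2 = 0.5.
Nodes x₀,…,x₂ = 2, 2.5, 3.
f(x) = x⁴ + 2x³ + 2x² - 3x + 3: f₀=37, f₁=78.3125, f₂=147.
(h/2)·[f₀ + 2f₁ + f₂] = 0.25·(340.625) = 85.15625.

85.15625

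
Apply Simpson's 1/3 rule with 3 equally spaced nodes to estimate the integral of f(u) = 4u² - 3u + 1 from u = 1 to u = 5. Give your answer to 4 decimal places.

h = (5 − 1)/2 = 2.
Nodes u₀,…,u₂ = 1, 3, 5.
f(u) = 4u² - 3u + 1: f₀=2, f₁=28, f₂=86.
(h/3)·[f₀ + 4f₁ + f₂] = 0.666667·(200) = 133.3333.

133.3333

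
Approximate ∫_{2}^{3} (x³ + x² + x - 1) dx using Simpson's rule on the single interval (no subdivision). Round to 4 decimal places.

24.0833

S = (b−a)/6 · [f(2) + 4f(2.5) + f(3)] = 0.166667·[13 + 4·23.375 + 38] = 24.0833.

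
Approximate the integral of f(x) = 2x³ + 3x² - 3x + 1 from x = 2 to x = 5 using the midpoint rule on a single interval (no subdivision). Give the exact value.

339

M = (b−a)·f(3.5) = 3·(113) = 339.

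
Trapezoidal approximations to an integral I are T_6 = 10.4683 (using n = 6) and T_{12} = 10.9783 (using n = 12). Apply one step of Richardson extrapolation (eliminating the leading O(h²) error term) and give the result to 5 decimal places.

R = (4·T_{12} − T_6) / 3 = (4·10.9783 − 10.4683)/3 = (33.4449)/3 = 11.14830.

11.14830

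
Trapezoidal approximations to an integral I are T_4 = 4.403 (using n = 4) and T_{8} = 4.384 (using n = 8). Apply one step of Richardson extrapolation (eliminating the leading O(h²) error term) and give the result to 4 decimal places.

R = (4·T_{8} − T_4) / 3 = (4·4.384 − 4.403)/3 = (13.133)/3 = 4.3777.

4.3777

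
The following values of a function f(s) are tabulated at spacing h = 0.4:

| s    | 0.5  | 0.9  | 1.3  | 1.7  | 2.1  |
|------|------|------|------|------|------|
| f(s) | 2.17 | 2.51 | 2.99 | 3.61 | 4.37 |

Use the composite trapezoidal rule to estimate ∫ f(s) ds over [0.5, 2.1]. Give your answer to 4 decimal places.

h = 0.4, n = 4.
(h/2)·[y₀ + 2y₁ + 2y₂ + 2y₃ + y₄] = 0.2·(24.76) = 4.9520.

4.9520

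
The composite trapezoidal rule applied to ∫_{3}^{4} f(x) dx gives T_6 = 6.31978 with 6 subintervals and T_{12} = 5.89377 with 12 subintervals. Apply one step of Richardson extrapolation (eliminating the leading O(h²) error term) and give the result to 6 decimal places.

5.751767

R = (4·T_{12} − T_6) / 3 = (4·5.89377 − 6.31978)/3 = (17.25530)/3 = 5.751767.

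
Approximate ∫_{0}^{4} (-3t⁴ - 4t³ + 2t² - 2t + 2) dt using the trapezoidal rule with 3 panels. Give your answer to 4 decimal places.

-974.3210

h = (4 − 0)/3 = 1.333333.
Nodes t₀,…,t₃ = 0, 1.333333, 2.666667, 4.
f(t) = -3t⁴ - 4t³ + 2t² - 2t + 2: f₀=2, f₁=-16.074074, f₂=-216.666667, f₃=-998.
(h/2)·[f₀ + 2f₁ + 2f₂ + f₃] = 0.666667·(-1461.481481) = -974.3210.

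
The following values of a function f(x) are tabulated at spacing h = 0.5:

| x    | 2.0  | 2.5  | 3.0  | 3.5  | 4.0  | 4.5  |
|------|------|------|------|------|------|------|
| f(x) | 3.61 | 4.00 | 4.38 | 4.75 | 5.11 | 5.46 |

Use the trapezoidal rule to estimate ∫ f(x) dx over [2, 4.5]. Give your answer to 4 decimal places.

11.3875

h = 0.5, n = 5.
(h/2)·[y₀ + 2y₁ + 2y₂ + 2y₃ + 2y₄ + y₅] = 0.25·(45.55) = 11.3875.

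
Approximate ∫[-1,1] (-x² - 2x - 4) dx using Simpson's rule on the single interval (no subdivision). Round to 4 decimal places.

-8.6667

S = (b−a)/6 · [f(-1) + 4f(0) + f(1)] = 0.333333·[(-3) + 4·(-4) + (-7)] = -8.6667.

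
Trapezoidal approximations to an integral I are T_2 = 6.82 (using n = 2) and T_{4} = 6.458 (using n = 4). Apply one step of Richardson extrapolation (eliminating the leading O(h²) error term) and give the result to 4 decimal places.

6.3373

R = (4·T_{4} − T_2) / 3 = (4·6.458 − 6.82)/3 = (19.012)/3 = 6.3373.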